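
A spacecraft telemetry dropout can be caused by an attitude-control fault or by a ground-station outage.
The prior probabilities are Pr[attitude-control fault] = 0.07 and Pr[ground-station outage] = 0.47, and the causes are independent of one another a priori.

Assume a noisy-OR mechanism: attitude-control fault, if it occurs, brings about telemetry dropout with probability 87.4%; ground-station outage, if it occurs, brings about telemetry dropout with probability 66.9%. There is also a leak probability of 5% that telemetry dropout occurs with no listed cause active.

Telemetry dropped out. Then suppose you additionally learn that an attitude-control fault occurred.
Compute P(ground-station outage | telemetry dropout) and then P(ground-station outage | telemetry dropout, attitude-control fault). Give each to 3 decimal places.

P(ground-station outage | telemetry dropout) ≈ 0.853; P(ground-station outage | telemetry dropout, attitude-control fault) ≈ 0.492

Under noisy-OR, P(telemetry dropout | causes) = 1 − (1−0.05)·∏(1−qᵢ) over the active causes.
Sum P(telemetry dropout|·) weighted by the priors over the 4 (attitude-control fault, ground-station outage) configurations:
  P(telemetry dropout) = 0.05·0.93·0.53 + 0.68555·0.93·0.47 + 0.8803·0.07·0.53 + 0.960379·0.07·0.47
        = 0.024645 + 0.299654 + 0.032659 + 0.031596 = 0.388554
Keeping only the ground-station outage-present terms gives 0.331250, so
  P(ground-station outage | telemetry dropout) = 0.331250 / 0.388554 ≈ 0.853

Now also conditioning on attitude-control fault=true:
For the numerator, keep only ground-station outage=true terms: 0.960379*0.47 = 0.451378
The normalizing constant is 0.8803*0.53 + 0.960379*0.47 = 0.917937
P(ground-station outage | telemetry dropout, attitude-control fault) = 0.451378/0.917937 ≈ 0.492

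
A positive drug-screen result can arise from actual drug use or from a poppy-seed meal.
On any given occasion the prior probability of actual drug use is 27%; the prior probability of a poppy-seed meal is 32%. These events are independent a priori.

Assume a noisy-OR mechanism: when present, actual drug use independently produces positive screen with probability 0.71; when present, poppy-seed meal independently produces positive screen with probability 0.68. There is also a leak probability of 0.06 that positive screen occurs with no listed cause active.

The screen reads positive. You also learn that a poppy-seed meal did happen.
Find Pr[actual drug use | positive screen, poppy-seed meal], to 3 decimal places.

Pr[actual drug use | positive screen, poppy-seed meal] ≈ 0.326

Under noisy-OR, P(positive screen | causes) = 1 − (1−0.06)·∏(1−qᵢ) over the active causes.
Enumerate both values of actual drug use and weight by the priors:
  P(positive screen | poppy-seed meal) = 0.6992*0.73 + 0.912768*0.27
        = 0.510416 + 0.246447 = 0.756863
Configurations with actual drug use contribute 0.246447, so
  P(actual drug use | positive screen, poppy-seed meal) = 0.246447 / 0.756863 ≈ 0.326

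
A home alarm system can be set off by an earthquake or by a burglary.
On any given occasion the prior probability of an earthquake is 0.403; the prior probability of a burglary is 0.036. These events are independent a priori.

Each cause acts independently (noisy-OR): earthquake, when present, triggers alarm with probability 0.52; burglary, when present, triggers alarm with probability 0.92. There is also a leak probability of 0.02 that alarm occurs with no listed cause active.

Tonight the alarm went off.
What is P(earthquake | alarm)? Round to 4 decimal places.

Under noisy-OR, P(alarm | causes) = 1 − (1−0.02)·∏(1−qᵢ) over the active causes.
Weight on earthquake=true, given the evidence: 0.205745 + 0.013962 = 0.219707
The normalizing constant is 0.02*0.597*0.964 + 0.9216*0.597*0.036 + 0.5296*0.403*0.964 + 0.962368*0.403*0.036 = 0.251024
P(earthquake | alarm) = 0.219707/0.251024 ≈ 0.8752

P(earthquake | alarm) ≈ 0.8752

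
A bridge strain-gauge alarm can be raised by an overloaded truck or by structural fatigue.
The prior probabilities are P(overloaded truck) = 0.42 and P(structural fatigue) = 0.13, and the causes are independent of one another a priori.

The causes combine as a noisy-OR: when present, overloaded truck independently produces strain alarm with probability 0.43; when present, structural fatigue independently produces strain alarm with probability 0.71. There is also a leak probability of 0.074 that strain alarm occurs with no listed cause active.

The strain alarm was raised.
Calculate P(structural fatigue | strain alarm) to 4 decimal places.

Under noisy-OR, P(strain alarm | causes) = 1 − (1−0.074)·∏(1−qᵢ) over the active causes.
Weight on structural fatigue=true, given the evidence: 0.055152 + 0.046242 = 0.101394
The normalizing constant is 0.074·0.58·0.87 + 0.73146·0.58·0.13 + 0.47218·0.42·0.87 + 0.846932·0.42·0.13 = 0.311269
P(structural fatigue | strain alarm) = 0.101394/0.311269 ≈ 0.3257

P(structural fatigue | strain alarm) ≈ 0.3257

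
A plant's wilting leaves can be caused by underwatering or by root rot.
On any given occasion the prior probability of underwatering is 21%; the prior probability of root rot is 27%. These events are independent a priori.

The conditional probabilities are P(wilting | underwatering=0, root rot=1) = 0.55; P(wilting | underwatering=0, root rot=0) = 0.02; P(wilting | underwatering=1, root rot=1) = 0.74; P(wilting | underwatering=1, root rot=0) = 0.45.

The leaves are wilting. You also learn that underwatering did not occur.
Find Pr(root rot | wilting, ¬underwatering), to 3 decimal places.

Weight on root rot=true, given the evidence: 0.55·0.27 = 0.148500
Normalizer over all consistent configurations: 0.02·0.73 + 0.55·0.27 = 0.163100
Posterior = 0.148500 / 0.163100 ≈ 0.910

Pr(root rot | wilting, ¬underwatering) ≈ 0.910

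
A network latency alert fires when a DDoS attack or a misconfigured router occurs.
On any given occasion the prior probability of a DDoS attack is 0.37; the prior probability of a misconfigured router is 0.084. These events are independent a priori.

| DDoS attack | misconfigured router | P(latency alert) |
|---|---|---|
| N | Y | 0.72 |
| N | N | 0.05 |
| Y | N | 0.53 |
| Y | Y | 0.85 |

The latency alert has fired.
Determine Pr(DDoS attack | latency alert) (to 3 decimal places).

For the numerator, keep only DDoS attack=true terms: 0.179628 + 0.026418 = 0.206046
The normalizing constant is 0.05×0.63×0.916 + 0.72×0.63×0.084 + 0.53×0.37×0.916 + 0.85×0.37×0.084 = 0.273002
Posterior = 0.206046 / 0.273002 ≈ 0.755

Pr(DDoS attack | latency alert) ≈ 0.755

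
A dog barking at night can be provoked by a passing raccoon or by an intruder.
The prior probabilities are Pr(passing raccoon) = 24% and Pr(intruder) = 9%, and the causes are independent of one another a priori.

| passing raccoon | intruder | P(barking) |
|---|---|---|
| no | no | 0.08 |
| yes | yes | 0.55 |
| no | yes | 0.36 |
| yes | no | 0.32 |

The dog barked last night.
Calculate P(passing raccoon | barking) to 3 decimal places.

P(passing raccoon | barking) ≈ 0.506

P(barking) = 0.08*0.76*0.91 + 0.36*0.76*0.09 + 0.32*0.24*0.91 + 0.55*0.24*0.09 = 0.055328 + 0.024624 + 0.069888 + 0.011880 = 0.161720
Of this, 0.081768 comes from 0.069888 + 0.011880 (the passing raccoon=true cases).
P(passing raccoon | barking) = 0.081768 / 0.161720 ≈ 0.506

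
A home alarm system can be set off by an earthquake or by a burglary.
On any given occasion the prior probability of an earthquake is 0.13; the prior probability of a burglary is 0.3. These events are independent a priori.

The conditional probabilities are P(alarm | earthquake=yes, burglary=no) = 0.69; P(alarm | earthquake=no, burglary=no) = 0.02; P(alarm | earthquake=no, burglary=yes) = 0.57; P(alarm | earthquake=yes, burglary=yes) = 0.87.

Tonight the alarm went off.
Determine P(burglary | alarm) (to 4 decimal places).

For the numerator, keep only burglary=true terms: 0.148770 + 0.033930 = 0.182700
Denominator P(alarm): 0.02*0.87*0.7 + 0.57*0.87*0.3 + 0.69*0.13*0.7 + 0.87*0.13*0.3 = 0.257670
Posterior = 0.182700 / 0.257670 ≈ 0.7090

P(burglary | alarm) ≈ 0.7090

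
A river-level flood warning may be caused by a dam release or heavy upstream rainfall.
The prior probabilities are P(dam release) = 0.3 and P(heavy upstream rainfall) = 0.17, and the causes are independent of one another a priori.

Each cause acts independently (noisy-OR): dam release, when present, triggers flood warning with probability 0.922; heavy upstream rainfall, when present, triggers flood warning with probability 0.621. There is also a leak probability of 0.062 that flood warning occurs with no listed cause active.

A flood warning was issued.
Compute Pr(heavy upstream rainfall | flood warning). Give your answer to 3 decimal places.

Pr(heavy upstream rainfall | flood warning) ≈ 0.321

Under noisy-OR, P(flood warning | causes) = 1 − (1−0.062)·∏(1−qᵢ) over the active causes.
P(flood warning) = 0.062*0.7*0.83 + 0.644498*0.7*0.17 + 0.926836*0.3*0.83 + 0.972271*0.3*0.17 = 0.036022 + 0.076695 + 0.230782 + 0.049586 = 0.393085
Restricting to configurations with heavy upstream rainfall present: 0.076695 + 0.049586 = 0.126281.
Hence the posterior is 0.126281/0.393085 ≈ 0.321.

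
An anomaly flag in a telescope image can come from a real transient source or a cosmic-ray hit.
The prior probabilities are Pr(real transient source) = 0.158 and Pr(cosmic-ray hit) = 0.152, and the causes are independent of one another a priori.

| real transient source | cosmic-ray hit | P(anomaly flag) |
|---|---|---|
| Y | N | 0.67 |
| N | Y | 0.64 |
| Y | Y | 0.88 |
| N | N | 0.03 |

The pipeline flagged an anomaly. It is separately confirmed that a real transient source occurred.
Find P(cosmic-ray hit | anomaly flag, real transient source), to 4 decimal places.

P(anomaly flag | real transient source) = 0.67·0.848 + 0.88·0.152 = 0.568160 + 0.133760 = 0.701920
Of this, 0.133760 comes from 0.88·0.152 (the cosmic-ray hit=true cases).
So P(cosmic-ray hit | anomaly flag, real transient source) = 0.133760/0.701920 ≈ 0.1906.

P(cosmic-ray hit | anomaly flag, real transient source) ≈ 0.1906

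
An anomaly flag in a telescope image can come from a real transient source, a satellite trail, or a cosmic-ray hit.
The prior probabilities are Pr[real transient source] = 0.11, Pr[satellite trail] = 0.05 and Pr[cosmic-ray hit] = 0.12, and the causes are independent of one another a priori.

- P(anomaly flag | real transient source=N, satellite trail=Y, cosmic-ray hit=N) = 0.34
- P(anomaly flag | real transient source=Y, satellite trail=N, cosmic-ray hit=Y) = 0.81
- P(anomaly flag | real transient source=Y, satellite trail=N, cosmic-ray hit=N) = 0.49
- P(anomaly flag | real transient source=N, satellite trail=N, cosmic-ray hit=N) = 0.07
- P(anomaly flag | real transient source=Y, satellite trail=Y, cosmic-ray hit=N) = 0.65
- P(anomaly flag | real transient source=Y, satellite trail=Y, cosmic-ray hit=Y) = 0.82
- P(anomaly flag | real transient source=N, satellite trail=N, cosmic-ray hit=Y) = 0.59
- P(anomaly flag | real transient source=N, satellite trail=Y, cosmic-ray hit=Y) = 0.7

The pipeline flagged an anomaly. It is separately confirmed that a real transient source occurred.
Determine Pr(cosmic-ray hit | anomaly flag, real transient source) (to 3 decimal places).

Pr(cosmic-ray hit | anomaly flag, real transient source) ≈ 0.182

For the numerator, keep only cosmic-ray hit=true terms: 0.092340 + 0.004920 = 0.097260
The normalizing constant is 0.49*0.95*0.88 + 0.81*0.95*0.12 + 0.65*0.05*0.88 + 0.82*0.05*0.12 = 0.535500
Posterior = 0.097260 / 0.535500 ≈ 0.182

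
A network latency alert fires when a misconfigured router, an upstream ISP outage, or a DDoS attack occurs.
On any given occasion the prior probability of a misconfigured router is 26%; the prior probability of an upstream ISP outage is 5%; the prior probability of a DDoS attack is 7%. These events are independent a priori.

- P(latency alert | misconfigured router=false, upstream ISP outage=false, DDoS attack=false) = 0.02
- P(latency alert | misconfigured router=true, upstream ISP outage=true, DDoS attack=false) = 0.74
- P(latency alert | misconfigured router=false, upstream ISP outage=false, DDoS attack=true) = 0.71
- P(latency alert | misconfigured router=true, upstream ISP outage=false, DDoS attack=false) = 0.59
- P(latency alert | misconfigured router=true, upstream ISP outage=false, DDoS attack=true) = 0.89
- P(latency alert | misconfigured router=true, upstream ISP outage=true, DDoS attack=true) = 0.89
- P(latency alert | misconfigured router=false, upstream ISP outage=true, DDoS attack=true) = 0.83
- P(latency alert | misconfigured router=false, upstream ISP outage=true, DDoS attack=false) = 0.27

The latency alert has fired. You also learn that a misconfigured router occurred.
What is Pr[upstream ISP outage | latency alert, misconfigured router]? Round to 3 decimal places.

Numerator (weight on configurations with upstream ISP outage): 0.034410 + 0.003115 = 0.037525
Denominator P(latency alert | misconfigured router): 0.59·0.95·0.93 + 0.89·0.95·0.07 + 0.74·0.05·0.93 + 0.89·0.05·0.07 = 0.617975
Posterior = 0.037525 / 0.617975 ≈ 0.061

Pr[upstream ISP outage | latency alert, misconfigured router] ≈ 0.061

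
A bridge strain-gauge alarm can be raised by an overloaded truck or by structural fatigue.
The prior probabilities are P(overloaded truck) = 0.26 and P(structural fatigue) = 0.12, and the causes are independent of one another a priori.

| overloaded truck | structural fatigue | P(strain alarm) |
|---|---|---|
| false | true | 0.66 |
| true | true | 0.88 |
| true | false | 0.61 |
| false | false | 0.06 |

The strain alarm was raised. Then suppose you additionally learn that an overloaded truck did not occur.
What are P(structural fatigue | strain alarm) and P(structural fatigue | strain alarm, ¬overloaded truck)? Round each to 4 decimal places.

P(strain alarm) = 0.06*0.74*0.88 + 0.66*0.74*0.12 + 0.61*0.26*0.88 + 0.88*0.26*0.12 = 0.039072 + 0.058608 + 0.139568 + 0.027456 = 0.264704
The structural fatigue-present share is 0.058608 + 0.027456 = 0.086064.
P(structural fatigue | strain alarm) = 0.086064 / 0.264704 ≈ 0.3251

Now also conditioning on overloaded truck≠true:
Weight on structural fatigue=true, given the evidence: 0.66·0.12 = 0.079200
Normalizer over all consistent configurations: 0.06·0.88 + 0.66·0.12 = 0.132000
Posterior = 0.079200 / 0.132000 ≈ 0.6000
With overloaded truck excluded, structural fatigue must carry more of the explanatory weight for the strain alarm.

P(structural fatigue | strain alarm) ≈ 0.3251; P(structural fatigue | strain alarm, ¬overloaded truck) ≈ 0.6000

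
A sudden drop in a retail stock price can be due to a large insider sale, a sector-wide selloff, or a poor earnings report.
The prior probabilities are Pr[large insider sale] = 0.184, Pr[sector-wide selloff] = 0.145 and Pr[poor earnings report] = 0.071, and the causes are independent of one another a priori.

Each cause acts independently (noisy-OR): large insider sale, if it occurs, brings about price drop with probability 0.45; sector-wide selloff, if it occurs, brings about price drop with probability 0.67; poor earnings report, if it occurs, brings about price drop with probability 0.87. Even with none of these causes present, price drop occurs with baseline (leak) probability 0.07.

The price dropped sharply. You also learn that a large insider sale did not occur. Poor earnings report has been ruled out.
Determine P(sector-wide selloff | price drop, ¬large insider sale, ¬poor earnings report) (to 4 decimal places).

P(sector-wide selloff | price drop, ¬large insider sale, ¬poor earnings report) ≈ 0.6268

Under noisy-OR, P(price drop | causes) = 1 − (1−0.07)·∏(1−qᵢ) over the active causes.
P(price drop | ¬large insider sale, ¬poor earnings report) = 0.07·0.855 + 0.6931·0.145 = 0.059850 + 0.100500 = 0.160350
Of this, 0.100500 comes from 0.6931·0.145 (the sector-wide selloff=true cases).
So P(sector-wide selloff | price drop, ¬large insider sale, ¬poor earnings report) = 0.100500/0.160350 ≈ 0.6268.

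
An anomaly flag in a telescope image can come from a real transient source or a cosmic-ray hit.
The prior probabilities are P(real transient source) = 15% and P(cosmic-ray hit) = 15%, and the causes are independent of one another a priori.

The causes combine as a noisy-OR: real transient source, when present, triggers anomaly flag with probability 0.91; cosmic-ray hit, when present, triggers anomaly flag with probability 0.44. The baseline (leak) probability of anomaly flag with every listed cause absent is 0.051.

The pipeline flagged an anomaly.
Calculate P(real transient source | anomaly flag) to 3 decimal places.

P(real transient source | anomaly flag) ≈ 0.588

Under noisy-OR, P(anomaly flag | causes) = 1 − (1−0.051)·∏(1−qᵢ) over the active causes.
Sum P(anomaly flag|·) weighted by the priors over the 4 (real transient source, cosmic-ray hit) configurations:
  P(anomaly flag) = 0.051×0.85×0.85 + 0.46856×0.85×0.15 + 0.91459×0.15×0.85 + 0.95217×0.15×0.15
        = 0.036847 + 0.059741 + 0.116610 + 0.021424 = 0.234622
The terms with real transient source present sum to 0.138034, so
  P(real transient source | anomaly flag) = 0.138034 / 0.234622 ≈ 0.588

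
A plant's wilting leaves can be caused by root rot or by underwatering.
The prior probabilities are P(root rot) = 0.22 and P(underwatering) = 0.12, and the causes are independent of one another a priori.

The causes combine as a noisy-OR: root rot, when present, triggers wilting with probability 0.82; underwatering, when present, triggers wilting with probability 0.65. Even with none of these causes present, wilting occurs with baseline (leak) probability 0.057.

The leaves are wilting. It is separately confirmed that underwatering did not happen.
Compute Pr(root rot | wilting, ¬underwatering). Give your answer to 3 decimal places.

Under noisy-OR, P(wilting | causes) = 1 − (1−0.057)·∏(1−qᵢ) over the active causes.
By total probability over both values of root rot:
  P(wilting | ¬underwatering) = 0.057*0.78 + 0.83026*0.22
        = 0.044460 + 0.182657 = 0.227117
The terms with root rot present sum to 0.182657, so
  P(root rot | wilting, ¬underwatering) = 0.182657 / 0.227117 ≈ 0.804

Pr(root rot | wilting, ¬underwatering) ≈ 0.804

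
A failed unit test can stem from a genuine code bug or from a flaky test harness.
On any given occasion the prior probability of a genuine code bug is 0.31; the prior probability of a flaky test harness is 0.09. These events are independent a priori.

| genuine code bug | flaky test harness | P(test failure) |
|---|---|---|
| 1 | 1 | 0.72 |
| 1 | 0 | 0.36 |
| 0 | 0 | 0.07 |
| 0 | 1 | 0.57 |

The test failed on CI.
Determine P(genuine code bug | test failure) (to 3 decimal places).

P(genuine code bug | test failure) ≈ 0.605

P(test failure) = 0.07×0.69×0.91 + 0.57×0.69×0.09 + 0.36×0.31×0.91 + 0.72×0.31×0.09 = 0.043953 + 0.035397 + 0.101556 + 0.020088 = 0.200994
The genuine code bug-present share is 0.101556 + 0.020088 = 0.121644.
P(genuine code bug | test failure) = 0.121644 / 0.200994 ≈ 0.605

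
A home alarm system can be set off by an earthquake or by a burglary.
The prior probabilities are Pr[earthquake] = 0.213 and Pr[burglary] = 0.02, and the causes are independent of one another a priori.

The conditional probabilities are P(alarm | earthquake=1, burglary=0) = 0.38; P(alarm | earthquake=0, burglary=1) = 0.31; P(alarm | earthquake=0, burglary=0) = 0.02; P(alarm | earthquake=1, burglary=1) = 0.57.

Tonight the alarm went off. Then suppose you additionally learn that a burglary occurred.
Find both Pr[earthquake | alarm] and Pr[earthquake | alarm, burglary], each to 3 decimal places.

Pr[earthquake | alarm] ≈ 0.801; Pr[earthquake | alarm, burglary] ≈ 0.332

P(alarm) = 0.02×0.787×0.98 + 0.31×0.787×0.02 + 0.38×0.213×0.98 + 0.57×0.213×0.02 = 0.015425 + 0.004879 + 0.079321 + 0.002428 = 0.102053
Restricting to configurations with earthquake present: 0.079321 + 0.002428 = 0.081749.
Hence the posterior is 0.081749/0.102053 ≈ 0.801.

With the extra evidence:
Numerator (weight on configurations with earthquake): 0.57×0.213 = 0.121410
Denominator P(alarm | burglary): 0.31×0.787 + 0.57×0.213 = 0.365380
Posterior = 0.121410 / 0.365380 ≈ 0.332
— burglary explains away the evidence for earthquake.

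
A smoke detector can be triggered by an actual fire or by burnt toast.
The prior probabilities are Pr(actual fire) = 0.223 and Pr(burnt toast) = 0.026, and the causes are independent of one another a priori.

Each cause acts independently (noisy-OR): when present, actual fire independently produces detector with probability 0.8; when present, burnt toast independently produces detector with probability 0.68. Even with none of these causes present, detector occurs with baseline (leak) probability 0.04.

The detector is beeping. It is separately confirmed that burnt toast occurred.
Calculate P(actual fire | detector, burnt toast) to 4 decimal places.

P(actual fire | detector, burnt toast) ≈ 0.2800

Under noisy-OR, P(detector | causes) = 1 − (1−0.04)·∏(1−qᵢ) over the active causes.
For the numerator, keep only actual fire=true terms: 0.93856*0.223 = 0.209299
Normalizer over all consistent configurations: 0.6928*0.777 + 0.93856*0.223 = 0.747605
P(actual fire | detector, burnt toast) = 0.209299/0.747605 ≈ 0.2800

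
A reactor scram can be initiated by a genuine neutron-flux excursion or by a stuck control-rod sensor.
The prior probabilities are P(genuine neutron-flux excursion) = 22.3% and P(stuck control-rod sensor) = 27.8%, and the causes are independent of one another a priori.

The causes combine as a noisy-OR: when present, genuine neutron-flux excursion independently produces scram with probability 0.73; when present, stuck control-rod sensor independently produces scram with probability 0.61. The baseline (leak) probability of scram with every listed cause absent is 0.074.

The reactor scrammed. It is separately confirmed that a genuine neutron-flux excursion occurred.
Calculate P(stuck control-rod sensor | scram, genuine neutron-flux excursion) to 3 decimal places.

P(stuck control-rod sensor | scram, genuine neutron-flux excursion) ≈ 0.317

Under noisy-OR, P(scram | causes) = 1 − (1−0.074)·∏(1−qᵢ) over the active causes.
Enumerate both values of stuck control-rod sensor and weight by the priors:
  P(scram | genuine neutron-flux excursion) = 0.74998·0.722 + 0.902492·0.278
        = 0.541486 + 0.250893 = 0.792379
Configurations with stuck control-rod sensor contribute 0.250893, so
  P(stuck control-rod sensor | scram, genuine neutron-flux excursion) = 0.250893 / 0.792379 ≈ 0.317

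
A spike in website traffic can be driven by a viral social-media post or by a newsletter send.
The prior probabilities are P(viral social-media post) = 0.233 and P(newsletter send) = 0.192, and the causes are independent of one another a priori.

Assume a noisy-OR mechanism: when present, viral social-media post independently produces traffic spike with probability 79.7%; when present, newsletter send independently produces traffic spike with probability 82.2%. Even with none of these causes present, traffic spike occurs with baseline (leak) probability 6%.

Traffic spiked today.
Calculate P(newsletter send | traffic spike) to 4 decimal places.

Under noisy-OR, P(traffic spike | causes) = 1 − (1−0.06)·∏(1−qᵢ) over the active causes.
P(traffic spike) = 0.06·0.767·0.808 + 0.83268·0.767·0.192 + 0.80918·0.233·0.808 + 0.966034·0.233·0.192 = 0.037184 + 0.122624 + 0.152339 + 0.043216 = 0.355363
Of this, 0.165840 comes from 0.122624 + 0.043216 (the newsletter send=true cases).
P(newsletter send | traffic spike) = 0.165840 / 0.355363 ≈ 0.4667

P(newsletter send | traffic spike) ≈ 0.4667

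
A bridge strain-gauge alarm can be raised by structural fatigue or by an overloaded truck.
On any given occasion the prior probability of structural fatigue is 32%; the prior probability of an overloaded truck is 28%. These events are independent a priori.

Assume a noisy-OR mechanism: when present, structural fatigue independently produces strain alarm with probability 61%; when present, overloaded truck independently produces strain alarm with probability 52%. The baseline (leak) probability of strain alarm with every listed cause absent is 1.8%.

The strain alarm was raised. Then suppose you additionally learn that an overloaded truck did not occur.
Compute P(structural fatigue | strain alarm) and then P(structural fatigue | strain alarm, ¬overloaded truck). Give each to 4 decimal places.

P(structural fatigue | strain alarm) ≈ 0.6629; P(structural fatigue | strain alarm, ¬overloaded truck) ≈ 0.9416

Under noisy-OR, P(strain alarm | causes) = 1 − (1−0.018)·∏(1−qᵢ) over the active causes.
P(strain alarm) = 0.018*0.68*0.72 + 0.52864*0.68*0.28 + 0.61702*0.32*0.72 + 0.81617*0.32*0.28 = 0.008813 + 0.100653 + 0.142161 + 0.073129 = 0.324756
Of this, 0.215290 comes from 0.142161 + 0.073129 (the structural fatigue=true cases).
P(structural fatigue | strain alarm) = 0.215290 / 0.324756 ≈ 0.6629

Now also conditioning on overloaded truck≠true:
By total probability over both values of structural fatigue:
  P(strain alarm | ¬overloaded truck) = 0.018*0.68 + 0.61702*0.32
        = 0.012240 + 0.197446 = 0.209686
Keeping only the structural fatigue-present terms gives 0.197446, so
  P(structural fatigue | strain alarm, ¬overloaded truck) = 0.197446 / 0.209686 ≈ 0.9416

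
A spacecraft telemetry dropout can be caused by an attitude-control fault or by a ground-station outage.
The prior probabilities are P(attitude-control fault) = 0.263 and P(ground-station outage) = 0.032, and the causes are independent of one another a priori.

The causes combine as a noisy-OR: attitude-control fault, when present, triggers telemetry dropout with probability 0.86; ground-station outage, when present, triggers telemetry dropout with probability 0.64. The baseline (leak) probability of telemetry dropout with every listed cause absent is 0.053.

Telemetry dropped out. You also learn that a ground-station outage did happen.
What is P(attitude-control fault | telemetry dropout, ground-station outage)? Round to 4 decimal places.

Under noisy-OR, P(telemetry dropout | causes) = 1 − (1−0.053)·∏(1−qᵢ) over the active causes.
Numerator (weight on configurations with attitude-control fault): 0.952271*0.263 = 0.250447
The normalizing constant is 0.65908*0.737 + 0.952271*0.263 = 0.736189
P(attitude-control fault | telemetry dropout, ground-station outage) = 0.250447/0.736189 ≈ 0.3402

P(attitude-control fault | telemetry dropout, ground-station outage) ≈ 0.3402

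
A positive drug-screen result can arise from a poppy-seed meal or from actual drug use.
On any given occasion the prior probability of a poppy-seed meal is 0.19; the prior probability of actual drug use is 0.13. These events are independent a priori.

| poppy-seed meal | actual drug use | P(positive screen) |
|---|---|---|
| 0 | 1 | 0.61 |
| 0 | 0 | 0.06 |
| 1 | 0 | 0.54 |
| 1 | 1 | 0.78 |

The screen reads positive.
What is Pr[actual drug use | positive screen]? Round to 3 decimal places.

Pr[actual drug use | positive screen] ≈ 0.388

Enumerate the 4 (poppy-seed meal, actual drug use) configurations and weight by the priors:
  P(positive screen) = 0.06*0.81*0.87 + 0.61*0.81*0.13 + 0.54*0.19*0.87 + 0.78*0.19*0.13
        = 0.042282 + 0.064233 + 0.089262 + 0.019266 = 0.215043
Keeping only the actual drug use-present terms gives 0.083499, so
  P(actual drug use | positive screen) = 0.083499 / 0.215043 ≈ 0.388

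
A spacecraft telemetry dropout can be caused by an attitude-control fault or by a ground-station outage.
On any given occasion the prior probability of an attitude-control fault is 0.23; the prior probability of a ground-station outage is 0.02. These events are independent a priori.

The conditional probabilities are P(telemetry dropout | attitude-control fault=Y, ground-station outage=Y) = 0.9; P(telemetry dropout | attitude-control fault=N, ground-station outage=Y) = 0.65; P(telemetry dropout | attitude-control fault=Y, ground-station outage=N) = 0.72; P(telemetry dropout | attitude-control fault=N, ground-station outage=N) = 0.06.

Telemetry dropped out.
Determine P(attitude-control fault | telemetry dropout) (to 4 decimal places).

Numerator (weight on configurations with attitude-control fault): 0.162288 + 0.004140 = 0.166428
The normalizing constant is 0.06*0.77*0.98 + 0.65*0.77*0.02 + 0.72*0.23*0.98 + 0.9*0.23*0.02 = 0.221714
Posterior = 0.166428 / 0.221714 ≈ 0.7506

P(attitude-control fault | telemetry dropout) ≈ 0.7506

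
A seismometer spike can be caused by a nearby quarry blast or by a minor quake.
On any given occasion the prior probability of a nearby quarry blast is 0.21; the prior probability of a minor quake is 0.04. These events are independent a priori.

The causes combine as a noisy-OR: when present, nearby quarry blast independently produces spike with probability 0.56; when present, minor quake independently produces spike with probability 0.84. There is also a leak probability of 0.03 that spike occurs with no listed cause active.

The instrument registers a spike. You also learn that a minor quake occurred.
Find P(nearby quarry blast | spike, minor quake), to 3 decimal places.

Under noisy-OR, P(spike | causes) = 1 − (1−0.03)·∏(1−qᵢ) over the active causes.
Numerator (weight on configurations with nearby quarry blast): 0.931712·0.21 = 0.195660
Normalizer over all consistent configurations: 0.8448·0.79 + 0.931712·0.21 = 0.863052
P(nearby quarry blast | spike, minor quake) = 0.195660/0.863052 ≈ 0.227

P(nearby quarry blast | spike, minor quake) ≈ 0.227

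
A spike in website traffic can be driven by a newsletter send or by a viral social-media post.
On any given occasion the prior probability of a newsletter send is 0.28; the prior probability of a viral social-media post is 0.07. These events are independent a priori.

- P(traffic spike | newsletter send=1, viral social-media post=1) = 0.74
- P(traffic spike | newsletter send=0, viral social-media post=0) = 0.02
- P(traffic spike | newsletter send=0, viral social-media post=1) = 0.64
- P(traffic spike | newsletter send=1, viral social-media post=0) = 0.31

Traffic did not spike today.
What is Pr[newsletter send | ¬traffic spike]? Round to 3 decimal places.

Pr[newsletter send | ¬traffic spike] ≈ 0.215

For the numerator, keep only newsletter send=true terms: 0.179676 + 0.005096 = 0.184772
Normalizer over all consistent configurations: 0.98×0.72×0.93 + 0.36×0.72×0.07 + 0.69×0.28×0.93 + 0.26×0.28×0.07 = 0.859124
P(newsletter send | ¬traffic spike) = 0.184772/0.859124 ≈ 0.215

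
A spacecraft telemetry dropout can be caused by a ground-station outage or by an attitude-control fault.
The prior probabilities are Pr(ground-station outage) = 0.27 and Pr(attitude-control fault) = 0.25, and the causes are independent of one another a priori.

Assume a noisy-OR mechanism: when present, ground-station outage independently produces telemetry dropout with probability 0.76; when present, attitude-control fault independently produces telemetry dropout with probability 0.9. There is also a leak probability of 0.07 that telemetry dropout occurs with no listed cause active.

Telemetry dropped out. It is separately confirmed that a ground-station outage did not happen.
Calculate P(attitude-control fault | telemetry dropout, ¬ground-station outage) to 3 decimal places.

P(attitude-control fault | telemetry dropout, ¬ground-station outage) ≈ 0.812

Under noisy-OR, P(telemetry dropout | causes) = 1 − (1−0.07)·∏(1−qᵢ) over the active causes.
P(telemetry dropout | ¬ground-station outage) = 0.07×0.75 + 0.907×0.25 = 0.052500 + 0.226750 = 0.279250
Of this, 0.226750 comes from 0.907×0.25 (the attitude-control fault=true cases).
P(attitude-control fault | telemetry dropout, ¬ground-station outage) = 0.226750 / 0.279250 ≈ 0.812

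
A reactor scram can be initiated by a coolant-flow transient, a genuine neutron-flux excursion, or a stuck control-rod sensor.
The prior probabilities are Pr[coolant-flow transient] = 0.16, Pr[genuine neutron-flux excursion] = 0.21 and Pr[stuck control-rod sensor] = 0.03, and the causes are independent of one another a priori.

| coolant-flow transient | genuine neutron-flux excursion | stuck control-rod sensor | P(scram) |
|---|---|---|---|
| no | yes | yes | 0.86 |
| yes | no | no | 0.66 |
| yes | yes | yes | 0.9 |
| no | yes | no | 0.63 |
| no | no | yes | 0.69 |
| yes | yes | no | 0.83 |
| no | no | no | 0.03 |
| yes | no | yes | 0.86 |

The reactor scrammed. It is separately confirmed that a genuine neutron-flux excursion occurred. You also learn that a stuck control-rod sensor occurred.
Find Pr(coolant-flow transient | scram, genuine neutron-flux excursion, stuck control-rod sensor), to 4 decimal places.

For the numerator, keep only coolant-flow transient=true terms: 0.9×0.16 = 0.144000
Denominator P(scram | genuine neutron-flux excursion, stuck control-rod sensor): 0.86×0.84 + 0.9×0.16 = 0.866400
P(coolant-flow transient | scram, genuine neutron-flux excursion, stuck control-rod sensor) = 0.144000/0.866400 ≈ 0.1662

Pr(coolant-flow transient | scram, genuine neutron-flux excursion, stuck control-rod sensor) ≈ 0.1662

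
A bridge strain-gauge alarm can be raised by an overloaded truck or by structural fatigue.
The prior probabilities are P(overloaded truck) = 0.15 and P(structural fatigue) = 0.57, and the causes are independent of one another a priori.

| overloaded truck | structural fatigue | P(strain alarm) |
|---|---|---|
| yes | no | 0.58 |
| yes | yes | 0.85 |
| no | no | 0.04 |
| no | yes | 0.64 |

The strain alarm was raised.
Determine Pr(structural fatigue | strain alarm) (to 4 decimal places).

By total probability over the 4 (overloaded truck, structural fatigue) configurations:
  P(strain alarm) = 0.04·0.85·0.43 + 0.64·0.85·0.57 + 0.58·0.15·0.43 + 0.85·0.15·0.57
        = 0.014620 + 0.310080 + 0.037410 + 0.072675 = 0.434785
Configurations with structural fatigue contribute 0.382755, so
  P(structural fatigue | strain alarm) = 0.382755 / 0.434785 ≈ 0.8803

Pr(structural fatigue | strain alarm) ≈ 0.8803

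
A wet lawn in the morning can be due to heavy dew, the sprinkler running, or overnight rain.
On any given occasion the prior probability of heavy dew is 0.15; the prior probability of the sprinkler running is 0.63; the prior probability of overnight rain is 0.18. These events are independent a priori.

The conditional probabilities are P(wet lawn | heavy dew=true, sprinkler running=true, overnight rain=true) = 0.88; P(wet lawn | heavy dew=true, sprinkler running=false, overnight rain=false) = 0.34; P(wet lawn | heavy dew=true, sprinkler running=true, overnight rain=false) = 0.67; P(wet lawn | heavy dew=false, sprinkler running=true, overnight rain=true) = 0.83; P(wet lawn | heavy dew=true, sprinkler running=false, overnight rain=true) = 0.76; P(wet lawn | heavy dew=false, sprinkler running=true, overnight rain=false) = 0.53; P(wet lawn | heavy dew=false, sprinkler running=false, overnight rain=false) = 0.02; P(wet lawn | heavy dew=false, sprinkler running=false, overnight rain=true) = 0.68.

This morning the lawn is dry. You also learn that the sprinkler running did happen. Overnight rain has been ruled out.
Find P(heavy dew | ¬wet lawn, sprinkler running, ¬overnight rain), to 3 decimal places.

P(heavy dew | ¬wet lawn, sprinkler running, ¬overnight rain) ≈ 0.110

Sum P(¬wet lawn|·) weighted by the priors over both values of heavy dew:
  P(¬wet lawn | sprinkler running, ¬overnight rain) = 0.47*0.85 + 0.33*0.15
        = 0.399500 + 0.049500 = 0.449000
Keeping only the heavy dew-present terms gives 0.049500, so
  P(heavy dew | ¬wet lawn, sprinkler running, ¬overnight rain) = 0.049500 / 0.449000 ≈ 0.110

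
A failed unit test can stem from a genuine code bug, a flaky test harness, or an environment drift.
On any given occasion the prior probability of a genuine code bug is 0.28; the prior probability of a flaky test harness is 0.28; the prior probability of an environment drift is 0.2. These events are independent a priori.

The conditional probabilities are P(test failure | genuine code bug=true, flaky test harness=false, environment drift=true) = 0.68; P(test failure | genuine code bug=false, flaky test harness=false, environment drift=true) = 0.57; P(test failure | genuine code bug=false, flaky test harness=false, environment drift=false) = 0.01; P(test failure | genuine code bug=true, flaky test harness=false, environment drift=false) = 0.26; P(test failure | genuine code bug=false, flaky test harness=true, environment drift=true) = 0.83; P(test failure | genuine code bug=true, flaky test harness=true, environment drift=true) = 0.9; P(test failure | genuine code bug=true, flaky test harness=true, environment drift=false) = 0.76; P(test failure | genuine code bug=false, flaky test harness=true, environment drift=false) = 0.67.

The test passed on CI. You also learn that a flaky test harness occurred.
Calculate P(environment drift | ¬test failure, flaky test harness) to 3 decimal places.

P(environment drift | ¬test failure, flaky test harness) ≈ 0.110

P(¬test failure | flaky test harness) = 0.33×0.72×0.8 + 0.17×0.72×0.2 + 0.24×0.28×0.8 + 0.1×0.28×0.2 = 0.190080 + 0.024480 + 0.053760 + 0.005600 = 0.273920
The environment drift-present share is 0.024480 + 0.005600 = 0.030080.
P(environment drift | ¬test failure, flaky test harness) = 0.030080 / 0.273920 ≈ 0.110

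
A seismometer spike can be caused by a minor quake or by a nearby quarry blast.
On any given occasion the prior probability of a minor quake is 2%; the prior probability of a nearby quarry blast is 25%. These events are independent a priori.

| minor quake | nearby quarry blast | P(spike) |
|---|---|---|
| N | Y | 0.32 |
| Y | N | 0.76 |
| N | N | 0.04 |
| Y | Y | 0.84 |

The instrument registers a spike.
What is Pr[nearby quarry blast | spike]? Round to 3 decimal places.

Enumerate the 4 (minor quake, nearby quarry blast) configurations and weight by the priors:
  P(spike) = 0.04*0.98*0.75 + 0.32*0.98*0.25 + 0.76*0.02*0.75 + 0.84*0.02*0.25
        = 0.029400 + 0.078400 + 0.011400 + 0.004200 = 0.123400
The terms with nearby quarry blast present sum to 0.082600, so
  P(nearby quarry blast | spike) = 0.082600 / 0.123400 ≈ 0.669

Pr[nearby quarry blast | spike] ≈ 0.669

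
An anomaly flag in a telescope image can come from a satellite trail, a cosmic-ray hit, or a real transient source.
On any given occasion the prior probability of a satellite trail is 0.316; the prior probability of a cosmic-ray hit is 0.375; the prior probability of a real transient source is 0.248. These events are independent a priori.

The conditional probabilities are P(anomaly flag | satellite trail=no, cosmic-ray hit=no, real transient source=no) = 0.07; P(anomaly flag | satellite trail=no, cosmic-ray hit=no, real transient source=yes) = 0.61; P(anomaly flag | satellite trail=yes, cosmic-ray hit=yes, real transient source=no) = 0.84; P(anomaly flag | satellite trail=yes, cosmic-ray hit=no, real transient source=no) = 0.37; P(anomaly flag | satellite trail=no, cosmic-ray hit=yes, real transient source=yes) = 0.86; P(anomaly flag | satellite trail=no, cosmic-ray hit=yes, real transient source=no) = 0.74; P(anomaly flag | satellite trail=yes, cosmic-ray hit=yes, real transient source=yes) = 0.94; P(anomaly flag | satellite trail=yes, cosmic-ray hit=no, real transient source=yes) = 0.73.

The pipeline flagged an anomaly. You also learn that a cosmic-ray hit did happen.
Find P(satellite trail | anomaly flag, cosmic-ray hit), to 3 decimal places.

P(satellite trail | anomaly flag, cosmic-ray hit) ≈ 0.342

Numerator (weight on configurations with satellite trail): 0.199611 + 0.073666 = 0.273277
Normalizer over all consistent configurations: 0.74*0.684*0.752 + 0.86*0.684*0.248 + 0.84*0.316*0.752 + 0.94*0.316*0.248 = 0.799793
Posterior = 0.273277 / 0.799793 ≈ 0.342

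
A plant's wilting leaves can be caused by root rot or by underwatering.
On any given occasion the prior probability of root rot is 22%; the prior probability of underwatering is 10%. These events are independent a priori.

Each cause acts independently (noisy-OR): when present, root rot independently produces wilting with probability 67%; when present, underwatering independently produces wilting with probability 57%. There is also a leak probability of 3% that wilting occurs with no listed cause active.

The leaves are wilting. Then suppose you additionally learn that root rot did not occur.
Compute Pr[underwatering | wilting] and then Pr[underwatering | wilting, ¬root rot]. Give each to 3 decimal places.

Pr[underwatering | wilting] ≈ 0.293; Pr[underwatering | wilting, ¬root rot] ≈ 0.683

Under noisy-OR, P(wilting | causes) = 1 − (1−0.03)·∏(1−qᵢ) over the active causes.
Numerator (weight on configurations with underwatering): 0.045466 + 0.018972 = 0.064438
Denominator P(wilting): 0.03·0.78·0.9 + 0.5829·0.78·0.1 + 0.6799·0.22·0.9 + 0.862357·0.22·0.1 = 0.220118
Posterior = 0.064438 / 0.220118 ≈ 0.293

With the extra evidence:
P(wilting | ¬root rot) = 0.03×0.9 + 0.5829×0.1 = 0.027000 + 0.058290 = 0.085290
The underwatering-present share is 0.5829×0.1 = 0.058290.
So P(underwatering | wilting, ¬root rot) = 0.058290/0.085290 ≈ 0.683.
With root rot excluded, underwatering must carry more of the explanatory weight for the wilting.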